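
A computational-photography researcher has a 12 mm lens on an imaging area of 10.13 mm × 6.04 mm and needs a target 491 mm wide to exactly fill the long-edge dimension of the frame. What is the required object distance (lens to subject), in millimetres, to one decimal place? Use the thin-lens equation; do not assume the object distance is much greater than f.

Magnification m = w/W = dᵢ/dₒ; combined with 1/f = 1/dₒ + 1/dᵢ this gives dₒ = f·(1 + W/w).
dₒ = 12 mm × (1 + 491/10.13) = 12 × 49.4699 ≈ 593.639 mm.

593.6 mm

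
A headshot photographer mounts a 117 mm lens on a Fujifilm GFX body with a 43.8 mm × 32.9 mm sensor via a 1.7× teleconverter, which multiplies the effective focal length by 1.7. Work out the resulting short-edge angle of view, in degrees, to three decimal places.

9.456°

Effective focal length f = 117 × 1.7 = 198.9 mm.
α = 2·arctan(32.9 / (2 × 198.9)) = 2·arctan(0.08270) ≈ 9.4558°.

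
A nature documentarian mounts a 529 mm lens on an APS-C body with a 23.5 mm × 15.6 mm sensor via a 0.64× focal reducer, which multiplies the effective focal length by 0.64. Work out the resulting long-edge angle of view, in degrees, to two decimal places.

Effective focal length f = 529 × 0.64 = 338.56 mm.
α = 2·arctan(23.5 / (2 × 338.56)) = 2·arctan(0.03471) ≈ 3.9754°.

3.98°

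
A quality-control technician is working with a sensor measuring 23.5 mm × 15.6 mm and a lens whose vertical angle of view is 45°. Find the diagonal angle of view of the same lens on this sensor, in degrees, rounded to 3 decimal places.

From the vertical AOV: f = 15.6 / (2·tan(22.5°)) = 15.6 / 0.82843 ≈ 18.8309 mm.
Sensor diagonal = √(23.5² + 15.6²) = √795.6100 ≈ 28.2066 mm.
Diagonal AOV = 2·arctan(28.2066 / (2 × 18.8309)) = 2·arctan(0.74894) ≈ 73.6624°.

73.662°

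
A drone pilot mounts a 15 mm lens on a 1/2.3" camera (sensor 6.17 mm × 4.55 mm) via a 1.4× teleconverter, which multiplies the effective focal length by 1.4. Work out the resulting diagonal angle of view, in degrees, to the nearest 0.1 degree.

Effective focal length f = 15 × 1.4 = 21 mm.
Sensor diagonal = √(6.17² + 4.55²) = √58.7714 ≈ 7.6663 mm.
α = 2·arctan(7.666 / (2 × 21)) = 2·arctan(0.18253) ≈ 20.6886°.

20.7°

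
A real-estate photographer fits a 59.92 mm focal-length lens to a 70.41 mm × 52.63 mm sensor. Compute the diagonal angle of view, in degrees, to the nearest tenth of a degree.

72.5°

Sensor diagonal = √(70.41² + 52.63²) = √7727.4850 ≈ 87.9061 mm.
Angle of view α = 2·arctan(d/2f) with d = 87.9061 mm and f = 59.92 mm.
d/2f = 0.73353; arctan(0.73353) ≈ 36.2611°, so α ≈ 72.5223°.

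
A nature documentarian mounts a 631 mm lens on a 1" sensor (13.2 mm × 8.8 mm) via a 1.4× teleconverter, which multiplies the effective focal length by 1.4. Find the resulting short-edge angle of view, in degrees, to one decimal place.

Effective focal length f = 631 × 1.4 = 883.4 mm.
α = 2·arctan(8.8 / (2 × 883.4)) = 2·arctan(0.00498) ≈ 0.5707°.

0.6°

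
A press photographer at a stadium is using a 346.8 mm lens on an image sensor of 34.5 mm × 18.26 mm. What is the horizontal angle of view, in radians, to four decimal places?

0.0994 rad

Angle of view α = 2·arctan(w/2f) with w = 34.5 mm and f = 346.8 mm.
w/2f = 0.04974; arctan(0.04974) ≈ 0.0497 rad, so α ≈ 0.0994 rad.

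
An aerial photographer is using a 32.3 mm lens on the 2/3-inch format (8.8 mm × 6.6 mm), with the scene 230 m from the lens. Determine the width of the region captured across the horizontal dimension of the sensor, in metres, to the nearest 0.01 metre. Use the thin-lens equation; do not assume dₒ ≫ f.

62.65 m

dₒ: 230 m = 230000 mm.
Similar triangles through the lens centre give W/dₒ = w/dᵢ; with 1/f = 1/dₒ + 1/dᵢ this gives W = w·(dₒ − f)/f.
W = 8.8 mm × (230000 − 32.3) / 32.3 = 8.8 × 7119.7430 ≈ 62653.739 mm = 62.6537 m.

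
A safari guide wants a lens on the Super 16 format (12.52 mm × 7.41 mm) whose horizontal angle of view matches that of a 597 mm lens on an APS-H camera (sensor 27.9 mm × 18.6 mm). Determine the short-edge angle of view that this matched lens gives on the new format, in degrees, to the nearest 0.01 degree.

Equal horizontal AOV ⇒ f₂ = f₁ · 12.52/27.9 = 597 × 0.44875 ≈ 267.9011 mm.
Short-edge AOV on the new format = 2·arctan(7.41 / (2 × 267.9011)) = 2·arctan(0.01383) ≈ 1.5847°.

1.58°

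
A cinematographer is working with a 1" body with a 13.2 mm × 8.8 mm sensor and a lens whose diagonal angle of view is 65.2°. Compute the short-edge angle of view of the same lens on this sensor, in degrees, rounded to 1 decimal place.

39.1°

Sensor diagonal = √(13.2² + 8.8²) = √251.6800 ≈ 15.8644 mm.
From the diagonal AOV: f = 15.8644 / (2·tan(32.6°)) = 15.8644 / 1.27905 ≈ 12.4033 mm.
Short-edge AOV = 2·arctan(8.8 / (2 × 12.4033)) = 2·arctan(0.35475) ≈ 39.0638°.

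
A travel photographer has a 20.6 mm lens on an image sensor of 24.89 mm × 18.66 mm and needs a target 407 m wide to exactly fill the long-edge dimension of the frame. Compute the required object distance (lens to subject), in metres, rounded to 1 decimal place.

336.9 m

W: 407 m = 407000 mm.
Magnification m = w/W = dᵢ/dₒ; combined with 1/f = 1/dₒ + 1/dᵢ this gives dₒ = f·(1 + W/w).
dₒ = 20.6 mm × (1 + 407000/24.89) = 20.6 × 16352.9486 ≈ 336870.741 mm = 336.871 m.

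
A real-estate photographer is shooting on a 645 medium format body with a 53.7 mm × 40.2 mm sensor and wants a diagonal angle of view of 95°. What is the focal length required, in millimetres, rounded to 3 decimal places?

30.734 mm

Sensor diagonal = √(53.7² + 40.2²) = √4499.7300 ≈ 67.0800 mm.
From α = 2·arctan(d/2f) we get f = d / (2·tan(α/2)).
With d = 67.0800 mm and α/2 = 47.5°, tan(α/2) ≈ 1.09131, so f ≈ 67.0800 / 2.18262 ≈ 30.7338 mm.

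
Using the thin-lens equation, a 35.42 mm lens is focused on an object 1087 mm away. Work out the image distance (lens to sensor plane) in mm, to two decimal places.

36.61 mm

1/dᵢ = 1/f − 1/dₒ = 1/35.42 − 1/1087 = 0.0273127 mm⁻¹.
dᵢ = 1/0.0273127 ≈ 36.6130 mm.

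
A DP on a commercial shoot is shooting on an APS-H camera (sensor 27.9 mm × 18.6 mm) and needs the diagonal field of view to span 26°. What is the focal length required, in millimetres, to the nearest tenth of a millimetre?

72.6 mm

Sensor diagonal = √(27.9² + 18.6²) = √1124.3700 ≈ 33.5316 mm.
From α = 2·arctan(d/2f) we get f = d / (2·tan(α/2)).
With d = 33.5316 mm and α/2 = 13°, tan(α/2) ≈ 0.23087, so f ≈ 33.5316 / 0.46174 ≈ 72.6207 mm.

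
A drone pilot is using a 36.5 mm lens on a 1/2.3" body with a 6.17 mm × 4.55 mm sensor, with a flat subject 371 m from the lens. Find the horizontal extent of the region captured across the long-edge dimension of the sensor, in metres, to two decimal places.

dₒ: 371 m = 371000 mm.
Similar triangles through the lens centre give W/dₒ = w/dᵢ; with 1/f = 1/dₒ + 1/dᵢ this gives W = w·(dₒ − f)/f.
W = 6.17 mm × (371000 − 36.5) / 36.5 = 6.17 × 10163.3836 ≈ 62708.077 mm = 62.7081 m.

62.71 m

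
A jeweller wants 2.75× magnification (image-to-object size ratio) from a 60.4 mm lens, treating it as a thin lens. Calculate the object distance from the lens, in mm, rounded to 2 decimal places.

With m = dᵢ/dₒ and 1/f = 1/dₒ + 1/dᵢ, substituting dᵢ = m·dₒ gives 1/f = (1 + 1/m)/dₒ, hence dₒ = f·(1 + 1/m).
dₒ = 60.4 × (1 + 1/2.75) = 60.4 × 1.36364 ≈ 82.364 mm.

82.36 mm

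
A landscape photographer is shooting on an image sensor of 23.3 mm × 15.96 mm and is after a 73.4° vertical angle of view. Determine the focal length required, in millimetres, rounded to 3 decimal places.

From α = 2·arctan(h/2f) we get f = h / (2·tan(α/2)).
With h = 15.96 mm and α/2 = 36.7°, tan(α/2) ≈ 0.74538, so f ≈ 15.96 / 1.49075 ≈ 10.7060 mm.

10.706 mm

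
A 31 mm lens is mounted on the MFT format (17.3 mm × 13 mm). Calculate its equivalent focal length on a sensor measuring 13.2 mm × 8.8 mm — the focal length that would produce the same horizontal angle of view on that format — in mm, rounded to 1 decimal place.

Equal angle of view means equal width/f ratio, so f₂ = f₁ · (width₂/width₁) = 31 × 13.2/17.3.
f₂ = 31 × 0.76301 ≈ 23.653 mm.

23.7 mm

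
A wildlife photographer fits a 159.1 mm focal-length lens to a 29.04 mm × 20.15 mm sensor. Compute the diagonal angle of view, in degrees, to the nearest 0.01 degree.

Sensor diagonal = √(29.04² + 20.15²) = √1249.3441 ≈ 35.3461 mm.
Angle of view α = 2·arctan(d/2f) with d = 35.3461 mm and f = 159.1 mm.
d/2f = 0.11108; arctan(0.11108) ≈ 6.3385°, so α ≈ 12.6770°.

12.68°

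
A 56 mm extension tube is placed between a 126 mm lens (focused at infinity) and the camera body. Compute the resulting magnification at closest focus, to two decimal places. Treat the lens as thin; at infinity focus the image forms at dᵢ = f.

The tube moves the image plane from f to f + e, so dᵢ = 126 + 56 = 182 mm. Focus is achieved when 1/f = 1/dₒ + 1/dᵢ, giving dₒ = 1/(1/f − 1/(f+e)).
Magnification m = dᵢ/dₒ = (f+e)·(1/f − 1/(f+e)) = e/f = 56/126 ≈ 0.4444.

0.44×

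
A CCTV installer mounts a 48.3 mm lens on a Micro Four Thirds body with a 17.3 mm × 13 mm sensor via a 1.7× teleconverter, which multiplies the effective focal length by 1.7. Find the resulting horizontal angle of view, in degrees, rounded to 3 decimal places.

Effective focal length f = 48.3 × 1.7 = 82.11 mm.
α = 2·arctan(17.3 / (2 × 82.11)) = 2·arctan(0.10535) ≈ 12.0275°.

12.027°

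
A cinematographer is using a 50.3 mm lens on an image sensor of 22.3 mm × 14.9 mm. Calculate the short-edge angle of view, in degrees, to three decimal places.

Angle of view α = 2·arctan(h/2f) with h = 14.9 mm and f = 50.3 mm.
h/2f = 0.14811; arctan(0.14811) ≈ 8.4249°, so α ≈ 16.8498°.

16.850°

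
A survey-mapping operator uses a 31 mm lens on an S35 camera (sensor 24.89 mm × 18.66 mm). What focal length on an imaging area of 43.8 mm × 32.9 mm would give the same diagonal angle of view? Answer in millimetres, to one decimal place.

54.6 mm

Sensor diagonal = √(24.89² + 18.66²) = √967.7077 ≈ 31.1080 mm.
Sensor diagonal = √(43.8² + 32.9²) = √3000.8500 ≈ 54.7800 mm.
Equal angle of view means equal diagonal/f ratio, so f₂ = f₁ · (diagonal₂/diagonal₁) = 31 × 54.7800/31.1080.
f₂ = 31 × 1.76096 ≈ 54.590 mm.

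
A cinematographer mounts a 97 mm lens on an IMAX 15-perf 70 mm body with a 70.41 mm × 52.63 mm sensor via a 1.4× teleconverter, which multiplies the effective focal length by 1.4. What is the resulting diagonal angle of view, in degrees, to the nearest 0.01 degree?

35.87°

Effective focal length f = 97 × 1.4 = 135.8 mm.
Sensor diagonal = √(70.41² + 52.63²) = √7727.4850 ≈ 87.9061 mm.
α = 2·arctan(87.906 / (2 × 135.8)) = 2·arctan(0.32366) ≈ 35.8694°.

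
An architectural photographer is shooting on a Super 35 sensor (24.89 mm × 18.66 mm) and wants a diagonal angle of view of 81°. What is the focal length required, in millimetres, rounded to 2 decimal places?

18.21 mm

Sensor diagonal = √(24.89² + 18.66²) = √967.7077 ≈ 31.1080 mm.
From α = 2·arctan(d/2f) we get f = d / (2·tan(α/2)).
With d = 31.1080 mm and α/2 = 40.5°, tan(α/2) ≈ 0.85408, so f ≈ 31.1080 / 1.70816 ≈ 18.2114 mm.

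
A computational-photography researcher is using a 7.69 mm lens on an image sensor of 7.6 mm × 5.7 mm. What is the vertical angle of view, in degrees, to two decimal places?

Angle of view α = 2·arctan(h/2f) with h = 5.7 mm and f = 7.69 mm.
h/2f = 0.37061; arctan(0.37061) ≈ 20.3353°, so α ≈ 40.6705°.

40.67°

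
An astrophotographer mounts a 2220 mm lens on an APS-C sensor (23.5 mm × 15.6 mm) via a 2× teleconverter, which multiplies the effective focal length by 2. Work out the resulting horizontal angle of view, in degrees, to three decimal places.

Effective focal length f = 2220 × 2 = 4440 mm.
α = 2·arctan(23.5 / (2 × 4440)) = 2·arctan(0.00265) ≈ 0.3033°.

0.303°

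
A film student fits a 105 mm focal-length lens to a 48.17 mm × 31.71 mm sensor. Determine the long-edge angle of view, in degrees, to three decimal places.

Angle of view α = 2·arctan(w/2f) with w = 48.17 mm and f = 105 mm.
w/2f = 0.22938; arctan(0.22938) ≈ 12.9191°, so α ≈ 25.8381°.

25.838°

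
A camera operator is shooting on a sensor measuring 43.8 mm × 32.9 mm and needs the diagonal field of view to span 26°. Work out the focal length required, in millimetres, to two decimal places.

Sensor diagonal = √(43.8² + 32.9²) = √3000.8500 ≈ 54.7800 mm.
From α = 2·arctan(d/2f) we get f = d / (2·tan(α/2)).
With d = 54.7800 mm and α/2 = 13°, tan(α/2) ≈ 0.23087, so f ≈ 54.7800 / 0.46174 ≈ 118.6392 mm.

118.64 mm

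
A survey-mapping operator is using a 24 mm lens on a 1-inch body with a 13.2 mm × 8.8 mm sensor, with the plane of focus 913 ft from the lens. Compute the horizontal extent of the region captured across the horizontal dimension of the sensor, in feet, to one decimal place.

502.1 ft

dₒ: 913 ft × 304.8 mm/ft = 278282.39 mm.
Similar triangles through the lens centre give W/dₒ = w/dᵢ; with 1/f = 1/dₒ + 1/dᵢ this gives W = w·(dₒ − f)/f.
W = 13.2 mm × (278282 − 24) / 24 = 13.2 × 11594.0996 ≈ 153042.115 mm = 153042.115/304.8 ft = 502.107 ft.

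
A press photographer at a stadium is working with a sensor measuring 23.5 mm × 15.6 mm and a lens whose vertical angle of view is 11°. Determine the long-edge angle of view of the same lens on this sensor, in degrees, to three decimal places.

16.506°

From the vertical AOV: f = 15.6 / (2·tan(5.5°)) = 15.6 / 0.19258 ≈ 81.0061 mm.
Long-edge AOV = 2·arctan(23.5 / (2 × 81.0061)) = 2·arctan(0.14505) ≈ 16.5065°.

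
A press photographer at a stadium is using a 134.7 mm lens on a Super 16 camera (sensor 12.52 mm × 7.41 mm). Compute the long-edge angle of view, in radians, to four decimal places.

Angle of view α = 2·arctan(w/2f) with w = 12.52 mm and f = 134.7 mm.
w/2f = 0.04647; arctan(0.04647) ≈ 0.0464 rad, so α ≈ 0.0929 rad.

0.0929 rad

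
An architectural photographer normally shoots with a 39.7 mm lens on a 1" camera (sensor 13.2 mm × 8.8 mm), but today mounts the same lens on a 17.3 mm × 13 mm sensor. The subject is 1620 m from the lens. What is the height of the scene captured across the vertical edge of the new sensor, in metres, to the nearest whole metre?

530 m

The focal length stays 39.7 mm; the relevant sensor dimension is now h = 13 mm. Object distance dₒ = 1620 m = 1.62e+06 mm.
Thin-lens field height W = h·(dₒ − f)/f = 13 × (1.62e+06 − 39.7)/39.7 ≈ 530465.589 mm = 530.466 m.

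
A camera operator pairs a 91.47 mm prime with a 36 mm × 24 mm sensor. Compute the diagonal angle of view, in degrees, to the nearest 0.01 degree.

26.61°

Sensor diagonal = √(36² + 24²) = √1872.0000 ≈ 43.2666 mm.
Angle of view α = 2·arctan(d/2f) with d = 43.2666 mm and f = 91.47 mm.
d/2f = 0.23651; arctan(0.23651) ≈ 13.3064°, so α ≈ 26.6127°.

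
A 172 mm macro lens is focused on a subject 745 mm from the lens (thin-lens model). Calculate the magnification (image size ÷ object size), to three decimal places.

Thin lens: 1/f = 1/dₒ + 1/dᵢ → 1/dᵢ = 1/172 − 1/745 = 0.0044717 mm⁻¹, so dᵢ ≈ 223.6300 mm.
Magnification m = dᵢ/dₒ = 223.6300/745 ≈ 0.30017.

0.300×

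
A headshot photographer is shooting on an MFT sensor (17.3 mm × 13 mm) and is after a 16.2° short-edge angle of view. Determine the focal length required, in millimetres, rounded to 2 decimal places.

From α = 2·arctan(h/2f) we get f = h / (2·tan(α/2)).
With h = 13 mm and α/2 = 8.1°, tan(α/2) ≈ 0.14232, so f ≈ 13 / 0.28464 ≈ 45.6714 mm.

45.67 mm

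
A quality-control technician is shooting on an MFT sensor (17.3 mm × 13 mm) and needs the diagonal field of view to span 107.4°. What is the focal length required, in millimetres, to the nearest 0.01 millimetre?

7.95 mm

Sensor diagonal = √(17.3² + 13²) = √468.2900 ≈ 21.6400 mm.
From α = 2·arctan(d/2f) we get f = d / (2·tan(α/2)).
With d = 21.6400 mm and α/2 = 53.7°, tan(α/2) ≈ 1.36134, so f ≈ 21.6400 / 2.72267 ≈ 7.9481 mm.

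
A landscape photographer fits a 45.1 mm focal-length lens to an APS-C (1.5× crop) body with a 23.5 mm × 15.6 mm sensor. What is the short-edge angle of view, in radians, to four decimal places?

Angle of view α = 2·arctan(h/2f) with h = 15.6 mm and f = 45.1 mm.
h/2f = 0.17295; arctan(0.17295) ≈ 0.1713 rad, so α ≈ 0.3425 rad.

0.3425 rad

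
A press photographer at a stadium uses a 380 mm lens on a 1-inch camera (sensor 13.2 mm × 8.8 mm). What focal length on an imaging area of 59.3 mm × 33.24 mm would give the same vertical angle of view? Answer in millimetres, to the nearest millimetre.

Equal angle of view means equal height/f ratio, so f₂ = f₁ · (height₂/height₁) = 380 × 33.24/8.8.
f₂ = 380 × 3.77727 ≈ 1435.364 mm.

1435 mm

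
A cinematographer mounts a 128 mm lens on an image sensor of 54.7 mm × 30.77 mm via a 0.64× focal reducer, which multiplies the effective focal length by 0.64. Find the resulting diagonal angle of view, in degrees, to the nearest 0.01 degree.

Effective focal length f = 128 × 0.64 = 81.92 mm.
Sensor diagonal = √(54.7² + 30.77²) = √3938.8829 ≈ 62.7605 mm.
α = 2·arctan(62.761 / (2 × 81.92)) = 2·arctan(0.38306) ≈ 41.9197°.

41.92°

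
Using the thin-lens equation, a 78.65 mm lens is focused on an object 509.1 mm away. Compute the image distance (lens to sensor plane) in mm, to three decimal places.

93.021 mm

1/dᵢ = 1/f − 1/dₒ = 1/78.65 − 1/509.1 = 0.0107503 mm⁻¹.
dᵢ = 1/0.0107503 ≈ 93.0206 mm.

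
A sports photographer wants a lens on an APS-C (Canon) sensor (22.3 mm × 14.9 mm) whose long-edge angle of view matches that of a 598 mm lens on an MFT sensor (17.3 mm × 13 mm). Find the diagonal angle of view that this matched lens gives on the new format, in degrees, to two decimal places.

Equal long-edge AOV ⇒ f₂ = f₁ · 22.3/17.3 = 598 × 1.28902 ≈ 770.8324 mm.
Sensor diagonal = √(22.3² + 14.9²) = √719.3000 ≈ 26.8198 mm.
Diagonal AOV on the new format = 2·arctan(26.8198 / (2 × 770.8324)) = 2·arctan(0.01740) ≈ 1.9933°.

1.99°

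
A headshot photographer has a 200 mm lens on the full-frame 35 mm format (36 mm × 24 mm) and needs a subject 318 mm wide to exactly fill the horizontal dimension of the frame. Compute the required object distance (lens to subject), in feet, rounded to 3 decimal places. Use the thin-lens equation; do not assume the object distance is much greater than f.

Magnification m = w/W = dᵢ/dₒ; combined with 1/f = 1/dₒ + 1/dᵢ this gives dₒ = f·(1 + W/w).
dₒ = 200 mm × (1 + 318/36) = 200 × 9.8333 ≈ 1966.667 mm = 1966.667/304.8 ft = 6.45232 ft.

6.452 ft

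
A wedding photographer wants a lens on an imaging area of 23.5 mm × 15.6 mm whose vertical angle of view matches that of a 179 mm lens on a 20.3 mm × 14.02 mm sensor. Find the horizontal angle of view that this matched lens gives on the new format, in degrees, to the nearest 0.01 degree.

Equal vertical AOV ⇒ f₂ = f₁ · 15.6/14.02 = 179 × 1.11270 ≈ 199.1726 mm.
Horizontal AOV on the new format = 2·arctan(23.5 / (2 × 199.1726)) = 2·arctan(0.05899) ≈ 6.7524°.

6.75°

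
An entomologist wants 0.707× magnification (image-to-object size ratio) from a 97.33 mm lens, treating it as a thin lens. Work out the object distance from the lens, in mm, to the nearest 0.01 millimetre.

With m = dᵢ/dₒ and 1/f = 1/dₒ + 1/dᵢ, substituting dᵢ = m·dₒ gives 1/f = (1 + 1/m)/dₒ, hence dₒ = f·(1 + 1/m).
dₒ = 97.33 × (1 + 1/0.707) = 97.33 × 2.41443 ≈ 234.996 mm.

235.00 mm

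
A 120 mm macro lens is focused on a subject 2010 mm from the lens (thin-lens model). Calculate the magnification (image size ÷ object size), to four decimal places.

Thin lens: 1/f = 1/dₒ + 1/dᵢ → 1/dᵢ = 1/120 − 1/2010 = 0.0078358 mm⁻¹, so dᵢ ≈ 127.6190 mm.
Magnification m = dᵢ/dₒ = 127.6190/2010 ≈ 0.06349.

0.0635×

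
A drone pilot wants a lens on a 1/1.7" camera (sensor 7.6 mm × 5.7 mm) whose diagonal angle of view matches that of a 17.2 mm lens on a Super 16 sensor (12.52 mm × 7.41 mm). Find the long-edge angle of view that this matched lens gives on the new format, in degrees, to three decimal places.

Sensor diagonal = √(12.52² + 7.41²) = √211.6585 ≈ 14.5485 mm.
Sensor diagonal = √(7.6² + 5.7²) = √90.2500 ≈ 9.5000 mm.
Equal diagonal AOV ⇒ f₂ = f₁ · 9.5000/14.5485 = 17.2 × 0.65299 ≈ 11.2314 mm.
Long-edge AOV on the new format = 2·arctan(7.6 / (2 × 11.2314)) = 2·arctan(0.33834) ≈ 37.3852°.

37.385°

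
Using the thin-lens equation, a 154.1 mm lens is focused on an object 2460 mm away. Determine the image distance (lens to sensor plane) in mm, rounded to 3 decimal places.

1/dᵢ = 1/f − 1/dₒ = 1/154.1 − 1/2460 = 0.0060828 mm⁻¹.
dᵢ = 1/0.0060828 ≈ 164.3983 mm.

164.398 mm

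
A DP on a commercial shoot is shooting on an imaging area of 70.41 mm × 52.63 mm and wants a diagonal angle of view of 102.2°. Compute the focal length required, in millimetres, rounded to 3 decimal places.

Sensor diagonal = √(70.41² + 52.63²) = √7727.4850 ≈ 87.9061 mm.
From α = 2·arctan(d/2f) we get f = d / (2·tan(α/2)).
With d = 87.9061 mm and α/2 = 51.1°, tan(α/2) ≈ 1.23931, so f ≈ 87.9061 / 2.47863 ≈ 35.4656 mm.

35.466 mm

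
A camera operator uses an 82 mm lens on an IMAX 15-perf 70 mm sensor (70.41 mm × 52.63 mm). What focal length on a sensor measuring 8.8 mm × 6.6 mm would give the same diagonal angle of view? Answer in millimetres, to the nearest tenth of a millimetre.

10.3 mm

Sensor diagonal = √(70.41² + 52.63²) = √7727.4850 ≈ 87.9061 mm.
Sensor diagonal = √(8.8² + 6.6²) = √121.0000 ≈ 11.0000 mm.
Equal angle of view means equal diagonal/f ratio, so f₂ = f₁ · (diagonal₂/diagonal₁) = 82 × 11.0000/87.9061.
f₂ = 82 × 0.12513 ≈ 10.261 mm.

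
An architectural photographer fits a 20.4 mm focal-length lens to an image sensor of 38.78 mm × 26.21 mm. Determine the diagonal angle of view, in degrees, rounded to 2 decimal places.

97.84°

Sensor diagonal = √(38.78² + 26.21²) = √2190.8525 ≈ 46.8065 mm.
Angle of view α = 2·arctan(d/2f) with d = 46.8065 mm and f = 20.4 mm.
d/2f = 1.14722; arctan(1.14722) ≈ 48.9222°, so α ≈ 97.8444°.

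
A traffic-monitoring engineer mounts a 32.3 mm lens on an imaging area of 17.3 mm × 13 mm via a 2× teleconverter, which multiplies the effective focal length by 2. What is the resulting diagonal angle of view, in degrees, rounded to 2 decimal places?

Effective focal length f = 32.3 × 2 = 64.6 mm.
Sensor diagonal = √(17.3² + 13²) = √468.2900 ≈ 21.6400 mm.
α = 2·arctan(21.640 / (2 × 64.6)) = 2·arctan(0.16749) ≈ 19.0167°.

19.02°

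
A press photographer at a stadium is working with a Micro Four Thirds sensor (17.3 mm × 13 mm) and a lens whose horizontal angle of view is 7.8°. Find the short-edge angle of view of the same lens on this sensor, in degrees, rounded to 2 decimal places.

5.87°

From the horizontal AOV: f = 17.3 / (2·tan(3.9°)) = 17.3 / 0.13635 ≈ 126.8828 mm.
Short-edge AOV = 2·arctan(13 / (2 × 126.8828)) = 2·arctan(0.05123) ≈ 5.8652°.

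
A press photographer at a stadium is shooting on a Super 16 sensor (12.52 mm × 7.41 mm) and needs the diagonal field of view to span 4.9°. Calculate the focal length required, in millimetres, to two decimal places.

Sensor diagonal = √(12.52² + 7.41²) = √211.6585 ≈ 14.5485 mm.
From α = 2·arctan(d/2f) we get f = d / (2·tan(α/2)).
With d = 14.5485 mm and α/2 = 2.45°, tan(α/2) ≈ 0.04279, so f ≈ 14.5485 / 0.08557 ≈ 170.0120 mm.

170.01 mm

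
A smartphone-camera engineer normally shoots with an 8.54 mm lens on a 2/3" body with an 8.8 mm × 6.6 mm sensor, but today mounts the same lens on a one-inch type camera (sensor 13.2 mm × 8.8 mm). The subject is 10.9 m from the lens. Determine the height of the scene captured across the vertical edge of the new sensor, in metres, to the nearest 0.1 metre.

The focal length stays 8.54 mm; the relevant sensor dimension is now h = 8.8 mm. Object distance dₒ = 10.9 m = 10900 mm.
Thin-lens field height W = h·(dₒ − f)/f = 8.8 × (10900 − 8.54)/8.54 ≈ 11223.050 mm = 11.2231 m.

11.2 m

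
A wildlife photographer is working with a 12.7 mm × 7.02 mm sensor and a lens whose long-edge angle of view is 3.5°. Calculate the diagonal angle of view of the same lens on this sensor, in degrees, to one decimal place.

4.0°

From the long-edge AOV: f = 12.7 / (2·tan(1.75°)) = 12.7 / 0.06111 ≈ 207.8372 mm.
Sensor diagonal = √(12.7² + 7.02²) = √210.5704 ≈ 14.5110 mm.
Diagonal AOV = 2·arctan(14.5110 / (2 × 207.8372)) = 2·arctan(0.03491) ≈ 3.9987°.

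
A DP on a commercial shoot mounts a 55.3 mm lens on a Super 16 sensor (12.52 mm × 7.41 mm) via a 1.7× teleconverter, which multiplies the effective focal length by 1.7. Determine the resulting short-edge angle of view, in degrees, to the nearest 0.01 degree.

4.51°

Effective focal length f = 55.3 × 1.7 = 94.01 mm.
α = 2·arctan(7.41 / (2 × 94.01)) = 2·arctan(0.03941) ≈ 4.5138°.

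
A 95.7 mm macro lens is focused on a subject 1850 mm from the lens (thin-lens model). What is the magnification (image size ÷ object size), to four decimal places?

0.0546×

Thin lens: 1/f = 1/dₒ + 1/dᵢ → 1/dᵢ = 1/95.7 − 1/1850 = 0.0099088 mm⁻¹, so dᵢ ≈ 100.9206 mm.
Magnification m = dᵢ/dₒ = 100.9206/1850 ≈ 0.05455.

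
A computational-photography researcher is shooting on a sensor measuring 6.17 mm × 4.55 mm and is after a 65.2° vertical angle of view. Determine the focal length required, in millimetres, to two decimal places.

3.56 mm

From α = 2·arctan(h/2f) we get f = h / (2·tan(α/2)).
With h = 4.55 mm and α/2 = 32.6°, tan(α/2) ≈ 0.63953, so f ≈ 4.55 / 1.27905 ≈ 3.5573 mm.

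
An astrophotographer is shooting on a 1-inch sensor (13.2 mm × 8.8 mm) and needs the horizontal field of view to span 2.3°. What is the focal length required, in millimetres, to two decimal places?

From α = 2·arctan(w/2f) we get f = w / (2·tan(α/2)).
With w = 13.2 mm and α/2 = 1.15°, tan(α/2) ≈ 0.02007, so f ≈ 13.2 / 0.04015 ≈ 328.7838 mm.

328.78 mm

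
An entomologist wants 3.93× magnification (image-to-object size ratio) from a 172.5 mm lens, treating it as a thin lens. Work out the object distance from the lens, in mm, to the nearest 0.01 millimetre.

With m = dᵢ/dₒ and 1/f = 1/dₒ + 1/dᵢ, substituting dᵢ = m·dₒ gives 1/f = (1 + 1/m)/dₒ, hence dₒ = f·(1 + 1/m).
dₒ = 172.5 × (1 + 1/3.93) = 172.5 × 1.25445 ≈ 216.393 mm.

216.39 mm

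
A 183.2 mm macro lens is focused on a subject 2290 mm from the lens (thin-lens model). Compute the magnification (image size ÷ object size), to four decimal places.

0.0870×

Thin lens: 1/f = 1/dₒ + 1/dᵢ → 1/dᵢ = 1/183.2 − 1/2290 = 0.0050218 mm⁻¹, so dᵢ ≈ 199.1304 mm.
Magnification m = dᵢ/dₒ = 199.1304/2290 ≈ 0.08696.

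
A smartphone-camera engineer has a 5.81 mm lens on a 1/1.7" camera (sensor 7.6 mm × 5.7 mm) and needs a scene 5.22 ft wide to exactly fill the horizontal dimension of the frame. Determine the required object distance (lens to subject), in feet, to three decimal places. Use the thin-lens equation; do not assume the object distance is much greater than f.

W: 5.22 ft × 304.8 mm/ft = 1591.06 mm.
Magnification m = w/W = dᵢ/dₒ; combined with 1/f = 1/dₒ + 1/dᵢ this gives dₒ = f·(1 + W/w).
dₒ = 5.81 mm × (1 + 1591.06/7.6) = 5.81 × 210.3495 ≈ 1222.130 mm = 1222.130/304.8 ft = 4.00961 ft.

4.010 ft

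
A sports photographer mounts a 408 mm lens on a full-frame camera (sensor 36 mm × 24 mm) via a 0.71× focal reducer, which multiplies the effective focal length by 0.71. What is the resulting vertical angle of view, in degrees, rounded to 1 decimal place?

4.7°

Effective focal length f = 408 × 0.71 = 289.68 mm.
α = 2·arctan(24 / (2 × 289.68)) = 2·arctan(0.04143) ≈ 4.7442°.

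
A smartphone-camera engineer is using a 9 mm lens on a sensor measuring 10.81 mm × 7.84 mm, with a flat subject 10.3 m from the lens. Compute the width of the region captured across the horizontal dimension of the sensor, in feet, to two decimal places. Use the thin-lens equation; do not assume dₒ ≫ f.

dₒ: 10.3 m = 10300 mm.
Similar triangles through the lens centre give W/dₒ = w/dᵢ; with 1/f = 1/dₒ + 1/dᵢ this gives W = w·(dₒ − f)/f.
W = 10.81 mm × (10300 − 9) / 9 = 10.81 × 1143.4444 ≈ 12360.634 mm = 12360.634/304.8 ft = 40.5533 ft.

40.55 ft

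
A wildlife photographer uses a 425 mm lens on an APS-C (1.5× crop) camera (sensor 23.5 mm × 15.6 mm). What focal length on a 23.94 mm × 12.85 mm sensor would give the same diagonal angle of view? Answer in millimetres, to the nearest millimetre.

409 mm

Sensor diagonal = √(23.5² + 15.6²) = √795.6100 ≈ 28.2066 mm.
Sensor diagonal = √(23.94² + 12.85²) = √738.2461 ≈ 27.1707 mm.
Equal angle of view means equal diagonal/f ratio, so f₂ = f₁ · (diagonal₂/diagonal₁) = 425 × 27.1707/28.2066.
f₂ = 425 × 0.96328 ≈ 409.392 mm.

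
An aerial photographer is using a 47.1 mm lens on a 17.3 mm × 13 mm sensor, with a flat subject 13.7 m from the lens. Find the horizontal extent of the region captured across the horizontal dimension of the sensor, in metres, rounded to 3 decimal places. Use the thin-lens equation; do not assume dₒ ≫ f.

dₒ: 13.7 m = 13700 mm.
Similar triangles through the lens centre give W/dₒ = w/dᵢ; with 1/f = 1/dₒ + 1/dᵢ this gives W = w·(dₒ − f)/f.
W = 17.3 mm × (13700 − 47.1) / 47.1 = 17.3 × 289.8705 ≈ 5014.759 mm = 5.01476 m.

5.015 m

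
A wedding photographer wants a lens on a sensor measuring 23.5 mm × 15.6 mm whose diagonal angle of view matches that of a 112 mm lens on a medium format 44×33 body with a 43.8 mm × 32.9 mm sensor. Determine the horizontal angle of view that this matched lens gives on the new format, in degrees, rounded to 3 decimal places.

23.032°

Sensor diagonal = √(43.8² + 32.9²) = √3000.8500 ≈ 54.7800 mm.
Sensor diagonal = √(23.5² + 15.6²) = √795.6100 ≈ 28.2066 mm.
Equal diagonal AOV ⇒ f₂ = f₁ · 28.2066/54.7800 = 112 × 0.51491 ≈ 57.6695 mm.
Horizontal AOV on the new format = 2·arctan(23.5 / (2 × 57.6695)) = 2·arctan(0.20375) ≈ 23.0325°.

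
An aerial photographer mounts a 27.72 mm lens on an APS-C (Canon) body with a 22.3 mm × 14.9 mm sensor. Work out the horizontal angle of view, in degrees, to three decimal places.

Angle of view α = 2·arctan(w/2f) with w = 22.3 mm and f = 27.72 mm.
w/2f = 0.40224; arctan(0.40224) ≈ 21.9118°, so α ≈ 43.8236°.

43.824°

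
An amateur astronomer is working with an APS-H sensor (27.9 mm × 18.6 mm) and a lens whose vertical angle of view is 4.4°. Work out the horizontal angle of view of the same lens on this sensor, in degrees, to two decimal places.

6.60°

From the vertical AOV: f = 18.6 / (2·tan(2.2°)) = 18.6 / 0.07683 ≈ 242.0858 mm.
Horizontal AOV = 2·arctan(27.9 / (2 × 242.0858)) = 2·arctan(0.05762) ≈ 6.5960°.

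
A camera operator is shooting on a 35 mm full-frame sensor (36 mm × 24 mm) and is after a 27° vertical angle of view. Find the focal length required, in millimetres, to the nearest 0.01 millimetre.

49.98 mm

From α = 2·arctan(h/2f) we get f = h / (2·tan(α/2)).
With h = 24 mm and α/2 = 13.5°, tan(α/2) ≈ 0.24008, so f ≈ 24 / 0.48016 ≈ 49.9836 mm.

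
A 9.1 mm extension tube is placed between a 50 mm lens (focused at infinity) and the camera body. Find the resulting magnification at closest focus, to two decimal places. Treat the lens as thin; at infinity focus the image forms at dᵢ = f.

0.18×

The tube moves the image plane from f to f + e, so dᵢ = 50 + 9.1 = 59.1 mm. Focus is achieved when 1/f = 1/dₒ + 1/dᵢ, giving dₒ = 1/(1/f − 1/(f+e)).
Magnification m = dᵢ/dₒ = (f+e)·(1/f − 1/(f+e)) = e/f = 9.1/50 ≈ 0.1820.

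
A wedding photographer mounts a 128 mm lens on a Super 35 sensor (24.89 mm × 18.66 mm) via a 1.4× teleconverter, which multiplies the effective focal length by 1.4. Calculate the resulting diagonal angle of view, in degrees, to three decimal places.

9.921°

Effective focal length f = 128 × 1.4 = 179.2 mm.
Sensor diagonal = √(24.89² + 18.66²) = √967.7077 ≈ 31.1080 mm.
α = 2·arctan(31.108 / (2 × 179.2)) = 2·arctan(0.08680) ≈ 9.9213°.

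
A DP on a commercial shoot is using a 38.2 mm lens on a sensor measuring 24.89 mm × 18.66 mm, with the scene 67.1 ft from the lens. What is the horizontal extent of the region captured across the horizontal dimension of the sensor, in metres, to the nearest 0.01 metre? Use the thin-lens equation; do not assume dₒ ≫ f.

13.30 m

dₒ: 67.1 ft × 304.8 mm/ft = 20452.08 mm.
Similar triangles through the lens centre give W/dₒ = w/dᵢ; with 1/f = 1/dₒ + 1/dᵢ this gives W = w·(dₒ − f)/f.
W = 24.89 mm × (20452.1 − 38.2) / 38.2 = 24.89 × 534.3947 ≈ 13301.085 mm = 13.3011 m.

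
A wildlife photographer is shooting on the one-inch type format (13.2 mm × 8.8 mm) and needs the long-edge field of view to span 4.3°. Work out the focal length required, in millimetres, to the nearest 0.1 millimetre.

175.8 mm

From α = 2·arctan(w/2f) we get f = w / (2·tan(α/2)).
With w = 13.2 mm and α/2 = 2.15°, tan(α/2) ≈ 0.03754, so f ≈ 13.2 / 0.07508 ≈ 175.8022 mm.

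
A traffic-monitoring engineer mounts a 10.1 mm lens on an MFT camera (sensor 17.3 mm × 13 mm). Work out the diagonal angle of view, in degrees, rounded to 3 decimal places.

93.942°

Sensor diagonal = √(17.3² + 13²) = √468.2900 ≈ 21.6400 mm.
Angle of view α = 2·arctan(d/2f) with d = 21.6400 mm and f = 10.1 mm.
d/2f = 1.07129; arctan(1.07129) ≈ 46.9712°, so α ≈ 93.9423°.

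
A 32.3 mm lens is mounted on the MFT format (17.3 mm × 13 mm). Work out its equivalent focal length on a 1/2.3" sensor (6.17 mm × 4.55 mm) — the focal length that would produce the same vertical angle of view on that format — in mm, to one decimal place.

Equal angle of view means equal height/f ratio, so f₂ = f₁ · (height₂/height₁) = 32.3 × 4.55/13.
f₂ = 32.3 × 0.35000 ≈ 11.305 mm.

11.3 mm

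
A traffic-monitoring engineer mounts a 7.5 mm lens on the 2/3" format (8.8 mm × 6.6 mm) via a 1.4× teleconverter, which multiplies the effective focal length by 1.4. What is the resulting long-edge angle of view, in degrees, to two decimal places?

45.47°

Effective focal length f = 7.5 × 1.4 = 10.5 mm.
α = 2·arctan(8.8 / (2 × 10.5)) = 2·arctan(0.41905) ≈ 45.4720°.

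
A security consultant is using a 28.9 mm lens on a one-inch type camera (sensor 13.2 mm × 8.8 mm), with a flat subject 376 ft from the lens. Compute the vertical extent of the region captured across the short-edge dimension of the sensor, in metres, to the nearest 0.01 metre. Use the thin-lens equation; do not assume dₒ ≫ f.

34.89 m

dₒ: 376 ft × 304.8 mm/ft = 114604.80 mm.
Similar triangles through the lens centre give W/dₒ = h/dᵢ; with 1/f = 1/dₒ + 1/dᵢ this gives W = h·(dₒ − f)/f.
W = 8.8 mm × (114605 − 28.9) / 28.9 = 8.8 × 3964.5639 ≈ 34888.162 mm = 34.8882 m.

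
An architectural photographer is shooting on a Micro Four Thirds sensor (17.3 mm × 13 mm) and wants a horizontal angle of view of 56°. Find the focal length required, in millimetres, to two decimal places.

16.27 mm

From α = 2·arctan(w/2f) we get f = w / (2·tan(α/2)).
With w = 17.3 mm and α/2 = 28°, tan(α/2) ≈ 0.53171, so f ≈ 17.3 / 1.06342 ≈ 16.2683 mm.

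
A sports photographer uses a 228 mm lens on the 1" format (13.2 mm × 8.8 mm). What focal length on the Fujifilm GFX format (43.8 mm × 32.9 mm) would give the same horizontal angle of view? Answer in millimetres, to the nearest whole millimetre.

757 mm

Equal angle of view means equal width/f ratio, so f₂ = f₁ · (width₂/width₁) = 228 × 43.8/13.2.
f₂ = 228 × 3.31818 ≈ 756.545 mm.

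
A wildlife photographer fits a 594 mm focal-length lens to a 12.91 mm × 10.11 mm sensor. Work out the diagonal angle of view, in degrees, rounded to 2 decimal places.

Sensor diagonal = √(12.91² + 10.11²) = √268.8802 ≈ 16.3976 mm.
Angle of view α = 2·arctan(d/2f) with d = 16.3976 mm and f = 594 mm.
d/2f = 0.01380; arctan(0.01380) ≈ 0.7908°, so α ≈ 1.5816°.

1.58°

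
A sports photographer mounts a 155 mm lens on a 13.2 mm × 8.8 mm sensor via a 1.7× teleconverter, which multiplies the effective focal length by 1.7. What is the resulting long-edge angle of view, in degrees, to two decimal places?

2.87°

Effective focal length f = 155 × 1.7 = 263.5 mm.
α = 2·arctan(13.2 / (2 × 263.5)) = 2·arctan(0.02505) ≈ 2.8696°.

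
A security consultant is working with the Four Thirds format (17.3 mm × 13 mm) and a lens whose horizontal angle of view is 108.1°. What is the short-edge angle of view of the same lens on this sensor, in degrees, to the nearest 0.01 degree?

From the horizontal AOV: f = 17.3 / (2·tan(54.05°)) = 17.3 / 2.75782 ≈ 6.2731 mm.
Short-edge AOV = 2·arctan(13 / (2 × 6.2731)) = 2·arctan(1.03618) ≈ 92.0357°.

92.04°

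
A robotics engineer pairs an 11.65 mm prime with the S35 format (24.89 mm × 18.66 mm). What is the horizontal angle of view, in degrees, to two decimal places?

93.78°

Angle of view α = 2·arctan(w/2f) with w = 24.89 mm and f = 11.65 mm.
w/2f = 1.06824; arctan(1.06824) ≈ 46.8898°, so α ≈ 93.7795°.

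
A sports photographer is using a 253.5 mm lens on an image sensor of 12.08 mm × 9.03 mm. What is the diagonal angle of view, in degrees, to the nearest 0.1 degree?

Sensor diagonal = √(12.08² + 9.03²) = √227.4673 ≈ 15.0820 mm.
Angle of view α = 2·arctan(d/2f) with d = 15.0820 mm and f = 253.5 mm.
d/2f = 0.02975; arctan(0.02975) ≈ 1.7039°, so α ≈ 3.4078°.

3.4°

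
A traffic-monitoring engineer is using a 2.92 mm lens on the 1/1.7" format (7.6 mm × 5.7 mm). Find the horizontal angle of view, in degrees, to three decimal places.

104.921°

Angle of view α = 2·arctan(w/2f) with w = 7.6 mm and f = 2.92 mm.
w/2f = 1.30137; arctan(1.30137) ≈ 52.4606°, so α ≈ 104.9211°.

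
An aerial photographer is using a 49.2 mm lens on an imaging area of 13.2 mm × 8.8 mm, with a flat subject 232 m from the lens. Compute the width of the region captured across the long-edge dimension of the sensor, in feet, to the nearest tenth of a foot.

dₒ: 232 m = 232000 mm.
Similar triangles through the lens centre give W/dₒ = w/dᵢ; with 1/f = 1/dₒ + 1/dᵢ this gives W = w·(dₒ − f)/f.
W = 13.2 mm × (232000 − 49.2) / 49.2 = 13.2 × 4714.4472 ≈ 62230.702 mm = 62230.702/304.8 ft = 204.169 ft.

204.2 ft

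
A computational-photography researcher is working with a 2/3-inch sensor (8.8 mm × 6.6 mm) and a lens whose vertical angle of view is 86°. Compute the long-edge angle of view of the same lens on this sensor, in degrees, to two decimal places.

From the vertical AOV: f = 6.6 / (2·tan(43°)) = 6.6 / 1.86503 ≈ 3.5388 mm.
Long-edge AOV = 2·arctan(8.8 / (2 × 3.5388)) = 2·arctan(1.24335) ≈ 102.3822°.

102.38°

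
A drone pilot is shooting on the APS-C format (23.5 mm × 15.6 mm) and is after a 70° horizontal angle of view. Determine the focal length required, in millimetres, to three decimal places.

From α = 2·arctan(w/2f) we get f = w / (2·tan(α/2)).
With w = 23.5 mm and α/2 = 35°, tan(α/2) ≈ 0.70021, so f ≈ 23.5 / 1.40042 ≈ 16.7807 mm.

16.781 mm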